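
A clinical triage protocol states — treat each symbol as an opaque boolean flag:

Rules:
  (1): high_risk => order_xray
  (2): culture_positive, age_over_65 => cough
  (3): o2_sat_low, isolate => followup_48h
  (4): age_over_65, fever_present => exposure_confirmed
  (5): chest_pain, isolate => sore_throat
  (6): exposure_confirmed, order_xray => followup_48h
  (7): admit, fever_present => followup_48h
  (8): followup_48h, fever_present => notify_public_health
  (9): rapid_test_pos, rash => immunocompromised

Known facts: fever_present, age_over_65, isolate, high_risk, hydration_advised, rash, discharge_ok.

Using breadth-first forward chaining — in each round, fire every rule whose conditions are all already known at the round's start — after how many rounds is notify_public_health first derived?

[1] (1) [high_risk => order_xray]; (4) [age_over_65, fever_present => exposure_confirmed]. ⇒ new: order_xray, exposure_confirmed.
[2] (6) [exposure_confirmed, order_xray => followup_48h]. ⇒ new: followup_48h.
[3] (8) [followup_48h, fever_present => notify_public_health]. ⇒ new: notify_public_health.
notify_public_health first appears in round 3.

3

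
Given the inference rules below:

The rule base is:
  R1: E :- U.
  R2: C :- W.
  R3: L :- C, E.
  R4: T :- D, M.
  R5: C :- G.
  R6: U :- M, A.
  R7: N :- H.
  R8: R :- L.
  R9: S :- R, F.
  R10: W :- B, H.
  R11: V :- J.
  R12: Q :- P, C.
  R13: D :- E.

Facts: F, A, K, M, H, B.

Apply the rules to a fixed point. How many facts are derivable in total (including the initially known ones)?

[1] R6 [U :- M, A.]; R7 [N :- H.]; R10 [W :- B, H.]. ⇒ new: U, N, W.
[2] R1 [E :- U.]; R2 [C :- W.]. ⇒ new: E, C.
[3] R3 [L :- C, E.]; R13 [D :- E.]. ⇒ new: L, D.
[4] R4 [T :- D, M.]; R8 [R :- L.]. ⇒ new: T, R.
[5] R9 [S :- R, F.]. ⇒ new: S.
Closure: {A, B, C, D, E, F, H, K, L, M, N, R, S, T, U, W} — 16 facts.

16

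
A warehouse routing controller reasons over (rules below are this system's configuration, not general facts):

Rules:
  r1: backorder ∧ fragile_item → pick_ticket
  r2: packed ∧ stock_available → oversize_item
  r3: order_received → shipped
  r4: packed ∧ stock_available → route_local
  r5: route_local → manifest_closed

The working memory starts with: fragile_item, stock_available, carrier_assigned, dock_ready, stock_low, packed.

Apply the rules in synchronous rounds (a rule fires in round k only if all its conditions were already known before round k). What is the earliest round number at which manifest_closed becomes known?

Round 1: r2 [packed ∧ stock_available → oversize_item]; r4 [packed ∧ stock_available → route_local]. New: oversize_item, route_local.
Round 2: r5 [route_local → manifest_closed]. New: manifest_closed.
manifest_closed first appears in round 2.

2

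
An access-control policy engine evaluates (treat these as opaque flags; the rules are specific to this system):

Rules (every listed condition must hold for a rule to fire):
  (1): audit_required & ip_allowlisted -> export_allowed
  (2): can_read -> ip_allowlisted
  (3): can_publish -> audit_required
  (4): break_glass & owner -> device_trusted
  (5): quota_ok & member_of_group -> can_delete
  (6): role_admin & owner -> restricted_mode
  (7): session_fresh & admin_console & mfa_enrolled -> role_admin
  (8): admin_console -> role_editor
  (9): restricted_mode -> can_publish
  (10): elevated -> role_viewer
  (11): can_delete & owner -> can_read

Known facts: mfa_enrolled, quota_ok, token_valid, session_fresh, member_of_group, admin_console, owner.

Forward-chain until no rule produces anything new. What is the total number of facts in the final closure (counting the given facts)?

16

Round 1: (5) [quota_ok & member_of_group -> can_delete]; (7) [session_fresh & admin_console & mfa_enrolled -> role_admin]; (8) [admin_console -> role_editor]. Adds can_delete, role_admin, role_editor.
Round 2: (6) [role_admin & owner -> restricted_mode]; (11) [can_delete & owner -> can_read]. Adds restricted_mode, can_read.
Round 3: (2) [can_read -> ip_allowlisted]; (9) [restricted_mode -> can_publish]. Adds ip_allowlisted, can_publish.
Round 4: (3) [can_publish -> audit_required]. Adds audit_required.
Round 5: (1) [audit_required & ip_allowlisted -> export_allowed]. Adds export_allowed.
Closure: {admin_console, audit_required, can_delete, can_publish, can_read, export_allowed, ip_allowlisted, member_of_group, mfa_enrolled, owner, quota_ok, restricted_mode, role_admin, role_editor, session_fresh, token_valid} — 16 facts.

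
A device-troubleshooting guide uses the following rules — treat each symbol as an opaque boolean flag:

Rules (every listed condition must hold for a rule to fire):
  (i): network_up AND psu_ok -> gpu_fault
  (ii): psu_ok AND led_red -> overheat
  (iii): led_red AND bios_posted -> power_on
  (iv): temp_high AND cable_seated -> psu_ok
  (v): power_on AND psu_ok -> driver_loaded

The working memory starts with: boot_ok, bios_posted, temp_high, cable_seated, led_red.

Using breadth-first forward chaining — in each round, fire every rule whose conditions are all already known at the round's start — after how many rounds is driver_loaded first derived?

2

Round 1: (iii) [led_red AND bios_posted -> power_on]; (iv) [temp_high AND cable_seated -> psu_ok]. New: power_on, psu_ok.
Round 2: (ii) [psu_ok AND led_red -> overheat]; (v) [power_on AND psu_ok -> driver_loaded]. New: overheat, driver_loaded.
driver_loaded first appears in round 2.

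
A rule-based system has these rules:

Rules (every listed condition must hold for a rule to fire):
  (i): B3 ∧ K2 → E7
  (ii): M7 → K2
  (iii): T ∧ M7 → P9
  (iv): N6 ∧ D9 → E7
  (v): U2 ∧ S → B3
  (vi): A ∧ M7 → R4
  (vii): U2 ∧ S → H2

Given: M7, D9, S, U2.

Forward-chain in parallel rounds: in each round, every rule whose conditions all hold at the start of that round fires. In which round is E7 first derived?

[1] (ii) [M7 → K2]; (v) [U2 ∧ S → B3]; (vii) [U2 ∧ S → H2]. ⇒ new: K2, B3, H2.
[2] (i) [B3 ∧ K2 → E7]. ⇒ new: E7.
E7 first appears in round 2.

2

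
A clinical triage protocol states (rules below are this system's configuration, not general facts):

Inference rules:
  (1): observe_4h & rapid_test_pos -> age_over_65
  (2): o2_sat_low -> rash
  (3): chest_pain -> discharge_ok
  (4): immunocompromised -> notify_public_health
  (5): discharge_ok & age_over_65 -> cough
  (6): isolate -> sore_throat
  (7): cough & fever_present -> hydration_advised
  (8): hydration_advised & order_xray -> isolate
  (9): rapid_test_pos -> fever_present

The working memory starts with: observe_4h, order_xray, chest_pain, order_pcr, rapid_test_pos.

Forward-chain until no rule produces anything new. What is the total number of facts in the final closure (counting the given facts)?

12

Round 1: (1) [observe_4h & rapid_test_pos -> age_over_65]; (3) [chest_pain -> discharge_ok]; (9) [rapid_test_pos -> fever_present]. New: age_over_65, discharge_ok, fever_present.
Round 2: (5) [discharge_ok & age_over_65 -> cough]. New: cough.
Round 3: (7) [cough & fever_present -> hydration_advised]. New: hydration_advised.
Round 4: (8) [hydration_advised & order_xray -> isolate]. New: isolate.
Round 5: (6) [isolate -> sore_throat]. New: sore_throat.
Closure: {age_over_65, chest_pain, cough, discharge_ok, fever_present, hydration_advised, isolate, observe_4h, order_pcr, order_xray, rapid_test_pos, sore_throat} — 12 facts.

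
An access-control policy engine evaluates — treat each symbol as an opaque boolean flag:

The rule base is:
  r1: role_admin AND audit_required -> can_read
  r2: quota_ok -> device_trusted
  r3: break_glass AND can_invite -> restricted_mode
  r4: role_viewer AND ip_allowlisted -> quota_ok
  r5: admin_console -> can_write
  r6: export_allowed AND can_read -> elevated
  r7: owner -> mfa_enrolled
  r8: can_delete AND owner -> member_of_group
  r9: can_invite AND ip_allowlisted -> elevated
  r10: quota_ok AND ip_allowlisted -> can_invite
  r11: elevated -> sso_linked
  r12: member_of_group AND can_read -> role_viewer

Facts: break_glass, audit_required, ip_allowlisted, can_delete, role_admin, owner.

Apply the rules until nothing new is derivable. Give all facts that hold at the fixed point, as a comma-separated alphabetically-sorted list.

audit_required, break_glass, can_delete, can_invite, can_read, device_trusted, elevated, ip_allowlisted, member_of_group, mfa_enrolled, owner, quota_ok, restricted_mode, role_admin, role_viewer, sso_linked

Round 1: r1 [role_admin AND audit_required -> can_read]; r7 [owner -> mfa_enrolled]; r8 [can_delete AND owner -> member_of_group]. New: can_read, mfa_enrolled, member_of_group.
Round 2: r12 [member_of_group AND can_read -> role_viewer]. New: role_viewer.
Round 3: r4 [role_viewer AND ip_allowlisted -> quota_ok]. New: quota_ok.
Round 4: r2 [quota_ok -> device_trusted]; r10 [quota_ok AND ip_allowlisted -> can_invite]. New: device_trusted, can_invite.
Round 5: r3 [break_glass AND can_invite -> restricted_mode]; r9 [can_invite AND ip_allowlisted -> elevated]. New: restricted_mode, elevated.
Round 6: r11 [elevated -> sso_linked]. New: sso_linked.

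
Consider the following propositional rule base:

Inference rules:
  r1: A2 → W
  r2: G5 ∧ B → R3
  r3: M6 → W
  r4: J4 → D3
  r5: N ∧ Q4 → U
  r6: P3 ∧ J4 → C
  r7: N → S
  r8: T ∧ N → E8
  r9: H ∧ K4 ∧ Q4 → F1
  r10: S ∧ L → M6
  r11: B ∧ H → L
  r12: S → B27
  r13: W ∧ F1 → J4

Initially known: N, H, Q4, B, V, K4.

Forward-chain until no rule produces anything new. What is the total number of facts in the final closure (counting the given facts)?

15

Round 1 fires r5, r7, r9, r11, giving U, S, F1, L.
Round 2 fires r10, r12, giving M6, B27.
Round 3 fires r3, giving W.
Round 4 fires r13, giving J4.
Round 5 fires r4, giving D3.
Closure: {B, B27, D3, F1, H, J4, K4, L, M6, N, Q4, S, U, V, W} — 15 facts.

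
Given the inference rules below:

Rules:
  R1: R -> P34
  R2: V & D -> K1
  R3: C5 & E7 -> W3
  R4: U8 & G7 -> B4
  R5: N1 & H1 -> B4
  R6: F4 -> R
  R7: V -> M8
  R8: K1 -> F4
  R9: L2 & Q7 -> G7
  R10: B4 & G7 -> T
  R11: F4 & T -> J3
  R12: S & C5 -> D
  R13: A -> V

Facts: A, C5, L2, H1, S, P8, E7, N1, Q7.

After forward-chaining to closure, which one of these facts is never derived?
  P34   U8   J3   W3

[1] R3 [C5 & E7 -> W3]; R5 [N1 & H1 -> B4]; R9 [L2 & Q7 -> G7]; R12 [S & C5 -> D]; R13 [A -> V]. ⇒ new: W3, B4, G7, D, V.
[2] R2 [V & D -> K1]; R7 [V -> M8]; R10 [B4 & G7 -> T]. ⇒ new: K1, M8, T.
[3] R8 [K1 -> F4]. ⇒ new: F4.
[4] R6 [F4 -> R]; R11 [F4 & T -> J3]. ⇒ new: R, J3.
[5] R1 [R -> P34]. ⇒ new: P34.
Derived: P34 (round 5), J3 (round 4), W3 (round 1). U8 never appears in any round.

U8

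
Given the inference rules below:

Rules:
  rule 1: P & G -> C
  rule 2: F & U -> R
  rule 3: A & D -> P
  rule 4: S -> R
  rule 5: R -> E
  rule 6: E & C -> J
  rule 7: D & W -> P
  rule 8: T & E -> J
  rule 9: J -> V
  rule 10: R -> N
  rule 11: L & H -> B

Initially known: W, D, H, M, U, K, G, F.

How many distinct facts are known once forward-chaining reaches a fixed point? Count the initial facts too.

[1] rule 2 [F & U -> R]; rule 7 [D & W -> P]. ⇒ new: R, P.
[2] rule 1 [P & G -> C]; rule 5 [R -> E]; rule 10 [R -> N]. ⇒ new: C, E, N.
[3] rule 6 [E & C -> J]. ⇒ new: J.
[4] rule 9 [J -> V]. ⇒ new: V.
Closure: {C, D, E, F, G, H, J, K, M, N, P, R, U, V, W} — 15 facts.

15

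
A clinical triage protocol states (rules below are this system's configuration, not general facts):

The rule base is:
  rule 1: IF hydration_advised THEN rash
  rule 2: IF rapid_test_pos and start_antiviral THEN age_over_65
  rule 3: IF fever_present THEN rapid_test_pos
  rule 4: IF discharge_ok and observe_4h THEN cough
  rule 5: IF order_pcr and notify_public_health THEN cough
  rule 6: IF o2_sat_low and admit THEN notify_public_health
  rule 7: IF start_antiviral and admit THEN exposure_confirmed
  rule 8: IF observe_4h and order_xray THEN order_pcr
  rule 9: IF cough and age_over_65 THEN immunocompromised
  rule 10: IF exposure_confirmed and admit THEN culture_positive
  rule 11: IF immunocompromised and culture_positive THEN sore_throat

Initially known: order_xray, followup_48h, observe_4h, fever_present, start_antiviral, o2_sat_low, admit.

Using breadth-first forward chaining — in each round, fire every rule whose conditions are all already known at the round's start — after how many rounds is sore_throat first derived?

Round 1: rule 3 [IF fever_present THEN rapid_test_pos]; rule 6 [IF o2_sat_low and admit THEN notify_public_health]; rule 7 [IF start_antiviral and admit THEN exposure_confirmed]; rule 8 [IF observe_4h and order_xray THEN order_pcr]. New: rapid_test_pos, notify_public_health, exposure_confirmed, order_pcr.
Round 2: rule 2 [IF rapid_test_pos and start_antiviral THEN age_over_65]; rule 5 [IF order_pcr and notify_public_health THEN cough]; rule 10 [IF exposure_confirmed and admit THEN culture_positive]. New: age_over_65, cough, culture_positive.
Round 3: rule 9 [IF cough and age_over_65 THEN immunocompromised]. New: immunocompromised.
Round 4: rule 11 [IF immunocompromised and culture_positive THEN sore_throat]. New: sore_throat.
sore_throat first appears in round 4.

4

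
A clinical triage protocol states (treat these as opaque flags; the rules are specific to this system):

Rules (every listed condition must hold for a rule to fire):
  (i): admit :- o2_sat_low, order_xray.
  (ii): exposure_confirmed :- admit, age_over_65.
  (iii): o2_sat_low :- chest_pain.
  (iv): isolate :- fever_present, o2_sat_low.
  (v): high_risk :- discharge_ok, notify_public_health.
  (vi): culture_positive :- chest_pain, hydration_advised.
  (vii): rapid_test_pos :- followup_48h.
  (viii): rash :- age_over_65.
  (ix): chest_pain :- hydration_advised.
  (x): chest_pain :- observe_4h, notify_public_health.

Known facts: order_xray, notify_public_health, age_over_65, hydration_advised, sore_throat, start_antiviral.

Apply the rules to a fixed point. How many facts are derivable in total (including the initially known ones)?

Round 1: (viii) [rash :- age_over_65.]; (ix) [chest_pain :- hydration_advised.]. Adds rash, chest_pain.
Round 2: (iii) [o2_sat_low :- chest_pain.]; (vi) [culture_positive :- chest_pain, hydration_advised.]. Adds o2_sat_low, culture_positive.
Round 3: (i) [admit :- o2_sat_low, order_xray.]. Adds admit.
Round 4: (ii) [exposure_confirmed :- admit, age_over_65.]. Adds exposure_confirmed.
Closure: {admit, age_over_65, chest_pain, culture_positive, exposure_confirmed, hydration_advised, notify_public_health, o2_sat_low, order_xray, rash, sore_throat, start_antiviral} — 12 facts.

12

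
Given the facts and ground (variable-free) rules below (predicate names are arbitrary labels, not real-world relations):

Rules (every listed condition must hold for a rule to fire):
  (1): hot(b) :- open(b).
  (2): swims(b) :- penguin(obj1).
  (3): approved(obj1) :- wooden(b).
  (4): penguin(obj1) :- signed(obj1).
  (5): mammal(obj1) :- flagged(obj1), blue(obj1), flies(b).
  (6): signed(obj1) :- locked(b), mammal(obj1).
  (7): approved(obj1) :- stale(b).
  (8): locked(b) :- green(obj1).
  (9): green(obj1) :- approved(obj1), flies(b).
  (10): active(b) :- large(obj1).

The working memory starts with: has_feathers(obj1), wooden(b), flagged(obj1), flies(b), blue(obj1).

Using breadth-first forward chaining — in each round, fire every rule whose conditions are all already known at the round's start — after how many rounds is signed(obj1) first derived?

4

Round 1 fires (3), (5), giving approved(obj1), mammal(obj1).
Round 2 fires (9), giving green(obj1).
Round 3 fires (8), giving locked(b).
Round 4 fires (6), giving signed(obj1).
signed(obj1) first appears in round 4.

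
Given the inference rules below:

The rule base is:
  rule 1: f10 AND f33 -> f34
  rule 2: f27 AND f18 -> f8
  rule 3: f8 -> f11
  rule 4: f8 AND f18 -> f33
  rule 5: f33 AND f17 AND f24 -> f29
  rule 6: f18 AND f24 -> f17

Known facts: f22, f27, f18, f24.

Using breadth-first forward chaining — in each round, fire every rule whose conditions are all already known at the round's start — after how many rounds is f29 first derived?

Round 1 fires rule 2, rule 6, giving f8, f17.
Round 2 fires rule 3, rule 4, giving f11, f33.
Round 3 fires rule 5, giving f29.
f29 first appears in round 3.

3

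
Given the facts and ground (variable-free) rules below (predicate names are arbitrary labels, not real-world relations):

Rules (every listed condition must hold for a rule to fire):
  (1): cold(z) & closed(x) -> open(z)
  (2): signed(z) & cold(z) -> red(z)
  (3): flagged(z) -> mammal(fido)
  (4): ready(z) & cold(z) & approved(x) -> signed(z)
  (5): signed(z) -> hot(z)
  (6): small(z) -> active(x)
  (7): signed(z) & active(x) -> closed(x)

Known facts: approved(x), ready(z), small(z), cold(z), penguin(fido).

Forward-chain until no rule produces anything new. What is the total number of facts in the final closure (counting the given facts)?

11

[1] (4) [ready(z) & cold(z) & approved(x) -> signed(z)]; (6) [small(z) -> active(x)]. ⇒ new: signed(z), active(x).
[2] (2) [signed(z) & cold(z) -> red(z)]; (5) [signed(z) -> hot(z)]; (7) [signed(z) & active(x) -> closed(x)]. ⇒ new: red(z), hot(z), closed(x).
[3] (1) [cold(z) & closed(x) -> open(z)]. ⇒ new: open(z).
Closure: {active(x), approved(x), closed(x), cold(z), hot(z), open(z), penguin(fido), ready(z), red(z), signed(z), small(z)} — 11 facts.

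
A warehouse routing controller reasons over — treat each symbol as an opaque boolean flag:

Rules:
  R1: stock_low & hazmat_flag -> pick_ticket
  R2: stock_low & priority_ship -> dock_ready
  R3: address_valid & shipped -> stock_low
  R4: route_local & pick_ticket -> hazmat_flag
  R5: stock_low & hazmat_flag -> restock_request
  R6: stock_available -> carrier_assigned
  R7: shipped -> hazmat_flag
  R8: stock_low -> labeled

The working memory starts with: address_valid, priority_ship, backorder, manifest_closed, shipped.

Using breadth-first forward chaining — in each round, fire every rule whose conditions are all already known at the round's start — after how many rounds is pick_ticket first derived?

2

Round 1 — R3, R7, derive stock_low, hazmat_flag.
Round 2 — R1, R2, R5, R8, derive pick_ticket, dock_ready, restock_request, labeled.
pick_ticket first appears in round 2.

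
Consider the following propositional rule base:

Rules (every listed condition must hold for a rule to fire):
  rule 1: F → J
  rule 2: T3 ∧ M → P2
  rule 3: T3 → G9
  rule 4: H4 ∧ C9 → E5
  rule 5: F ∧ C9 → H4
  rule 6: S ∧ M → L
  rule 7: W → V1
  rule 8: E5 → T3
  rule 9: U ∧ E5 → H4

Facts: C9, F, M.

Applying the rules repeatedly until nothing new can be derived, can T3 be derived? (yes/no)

yes

[1] rule 1 [F → J]; rule 5 [F ∧ C9 → H4]. ⇒ new: J, H4.
[2] rule 4 [H4 ∧ C9 → E5]. ⇒ new: E5.
[3] rule 8 [E5 → T3]. ⇒ new: T3.
[4] rule 2 [T3 ∧ M → P2]; rule 3 [T3 → G9]. ⇒ new: P2, G9.
T3 appears in round 3, so it is derivable.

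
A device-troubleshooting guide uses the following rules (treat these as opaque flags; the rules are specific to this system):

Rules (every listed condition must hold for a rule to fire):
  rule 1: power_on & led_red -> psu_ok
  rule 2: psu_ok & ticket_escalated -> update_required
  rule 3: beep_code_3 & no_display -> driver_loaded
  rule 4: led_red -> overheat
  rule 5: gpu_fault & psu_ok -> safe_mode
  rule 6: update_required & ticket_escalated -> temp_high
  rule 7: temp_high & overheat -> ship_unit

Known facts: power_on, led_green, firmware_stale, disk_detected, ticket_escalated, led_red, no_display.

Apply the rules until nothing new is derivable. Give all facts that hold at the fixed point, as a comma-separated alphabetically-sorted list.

Round 1 fires rule 1, rule 4, giving psu_ok, overheat.
Round 2 fires rule 2, giving update_required.
Round 3 fires rule 6, giving temp_high.
Round 4 fires rule 7, giving ship_unit.

disk_detected, firmware_stale, led_green, led_red, no_display, overheat, power_on, psu_ok, ship_unit, temp_high, ticket_escalated, update_required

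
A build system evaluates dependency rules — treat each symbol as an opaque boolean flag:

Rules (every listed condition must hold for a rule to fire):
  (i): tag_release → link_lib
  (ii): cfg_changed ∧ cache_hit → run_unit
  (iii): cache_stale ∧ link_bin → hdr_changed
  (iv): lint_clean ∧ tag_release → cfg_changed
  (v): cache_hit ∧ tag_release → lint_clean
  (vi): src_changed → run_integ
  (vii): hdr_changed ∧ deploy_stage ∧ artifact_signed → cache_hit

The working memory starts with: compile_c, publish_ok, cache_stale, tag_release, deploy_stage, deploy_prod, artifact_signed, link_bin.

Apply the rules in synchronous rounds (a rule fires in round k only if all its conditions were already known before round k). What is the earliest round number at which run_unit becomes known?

5

Round 1: (i) [tag_release → link_lib]; (iii) [cache_stale ∧ link_bin → hdr_changed]. Adds link_lib, hdr_changed.
Round 2: (vii) [hdr_changed ∧ deploy_stage ∧ artifact_signed → cache_hit]. Adds cache_hit.
Round 3: (v) [cache_hit ∧ tag_release → lint_clean]. Adds lint_clean.
Round 4: (iv) [lint_clean ∧ tag_release → cfg_changed]. Adds cfg_changed.
Round 5: (ii) [cfg_changed ∧ cache_hit → run_unit]. Adds run_unit.
run_unit first appears in round 5.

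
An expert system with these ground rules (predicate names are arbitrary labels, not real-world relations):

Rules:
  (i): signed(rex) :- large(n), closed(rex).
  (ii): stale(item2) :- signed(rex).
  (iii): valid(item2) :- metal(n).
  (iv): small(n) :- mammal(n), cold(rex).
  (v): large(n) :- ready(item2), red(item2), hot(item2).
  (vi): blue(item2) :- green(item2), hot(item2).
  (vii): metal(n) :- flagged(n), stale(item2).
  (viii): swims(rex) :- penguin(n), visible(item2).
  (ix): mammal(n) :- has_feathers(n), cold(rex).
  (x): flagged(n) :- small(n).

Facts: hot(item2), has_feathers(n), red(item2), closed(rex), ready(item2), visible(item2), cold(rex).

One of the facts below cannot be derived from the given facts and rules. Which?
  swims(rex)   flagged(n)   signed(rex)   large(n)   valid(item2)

swims(rex)

[1] (v) [large(n) :- ready(item2), red(item2), hot(item2).]; (ix) [mammal(n) :- has_feathers(n), cold(rex).]. ⇒ new: large(n), mammal(n).
[2] (i) [signed(rex) :- large(n), closed(rex).]; (iv) [small(n) :- mammal(n), cold(rex).]. ⇒ new: signed(rex), small(n).
[3] (ii) [stale(item2) :- signed(rex).]; (x) [flagged(n) :- small(n).]. ⇒ new: stale(item2), flagged(n).
[4] (vii) [metal(n) :- flagged(n), stale(item2).]. ⇒ new: metal(n).
[5] (iii) [valid(item2) :- metal(n).]. ⇒ new: valid(item2).
Derived: large(n) (round 1), signed(rex) (round 2), flagged(n) (round 3), valid(item2) (round 5). swims(rex) never appears in any round.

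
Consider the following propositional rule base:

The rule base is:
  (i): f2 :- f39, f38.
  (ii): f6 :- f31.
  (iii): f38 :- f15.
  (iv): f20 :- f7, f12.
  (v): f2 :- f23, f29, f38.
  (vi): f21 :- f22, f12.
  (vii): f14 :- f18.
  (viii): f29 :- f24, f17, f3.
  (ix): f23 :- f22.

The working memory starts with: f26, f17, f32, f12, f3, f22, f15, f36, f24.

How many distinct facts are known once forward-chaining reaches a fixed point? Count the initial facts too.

14

Round 1 — (iii), (vi), (viii), (ix), derive f38, f21, f29, f23.
Round 2 — (v), derive f2.
Closure: {f12, f15, f17, f2, f21, f22, f23, f24, f26, f29, f3, f32, f36, f38} — 14 facts.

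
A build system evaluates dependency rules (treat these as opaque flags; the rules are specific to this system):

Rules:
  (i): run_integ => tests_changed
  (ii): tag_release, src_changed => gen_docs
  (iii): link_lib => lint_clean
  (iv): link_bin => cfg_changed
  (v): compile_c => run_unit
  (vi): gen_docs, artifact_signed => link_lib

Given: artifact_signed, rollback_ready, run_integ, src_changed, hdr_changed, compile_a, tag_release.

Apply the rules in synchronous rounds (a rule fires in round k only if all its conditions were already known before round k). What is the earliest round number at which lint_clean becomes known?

3

Round 1 fires (i), (ii), giving tests_changed, gen_docs.
Round 2 fires (vi), giving link_lib.
Round 3 fires (iii), giving lint_clean.
lint_clean first appears in round 3.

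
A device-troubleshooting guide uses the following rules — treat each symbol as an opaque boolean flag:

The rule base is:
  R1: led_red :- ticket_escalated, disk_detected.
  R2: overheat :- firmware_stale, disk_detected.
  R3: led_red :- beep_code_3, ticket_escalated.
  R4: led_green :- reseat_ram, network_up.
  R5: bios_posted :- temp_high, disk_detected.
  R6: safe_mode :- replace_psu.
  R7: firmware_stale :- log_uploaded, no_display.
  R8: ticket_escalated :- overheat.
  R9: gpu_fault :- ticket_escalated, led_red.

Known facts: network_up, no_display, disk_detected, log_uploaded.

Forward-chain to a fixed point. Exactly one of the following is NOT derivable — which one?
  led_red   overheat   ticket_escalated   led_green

Round 1: R7 [firmware_stale :- log_uploaded, no_display.]. New: firmware_stale.
Round 2: R2 [overheat :- firmware_stale, disk_detected.]. New: overheat.
Round 3: R8 [ticket_escalated :- overheat.]. New: ticket_escalated.
Round 4: R1 [led_red :- ticket_escalated, disk_detected.]. New: led_red.
Round 5: R9 [gpu_fault :- ticket_escalated, led_red.]. New: gpu_fault.
Derived: led_red (round 4), overheat (round 2), ticket_escalated (round 3). led_green never appears in any round.

led_green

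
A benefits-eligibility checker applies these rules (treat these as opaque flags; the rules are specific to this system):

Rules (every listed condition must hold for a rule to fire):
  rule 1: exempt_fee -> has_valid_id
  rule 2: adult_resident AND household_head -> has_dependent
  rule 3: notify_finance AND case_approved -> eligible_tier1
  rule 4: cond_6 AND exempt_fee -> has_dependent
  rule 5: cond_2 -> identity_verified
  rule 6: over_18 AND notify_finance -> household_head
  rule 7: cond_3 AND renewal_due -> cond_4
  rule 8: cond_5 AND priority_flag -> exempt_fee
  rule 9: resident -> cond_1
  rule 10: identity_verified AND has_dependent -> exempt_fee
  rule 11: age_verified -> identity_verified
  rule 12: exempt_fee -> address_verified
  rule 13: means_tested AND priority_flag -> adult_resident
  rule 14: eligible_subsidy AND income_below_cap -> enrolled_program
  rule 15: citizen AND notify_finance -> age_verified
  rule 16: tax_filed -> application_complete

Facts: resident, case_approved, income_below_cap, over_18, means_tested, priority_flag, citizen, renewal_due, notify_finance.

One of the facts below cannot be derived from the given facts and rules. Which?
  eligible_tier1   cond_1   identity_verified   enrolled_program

Round 1: rule 3 [notify_finance AND case_approved -> eligible_tier1]; rule 6 [over_18 AND notify_finance -> household_head]; rule 9 [resident -> cond_1]; rule 13 [means_tested AND priority_flag -> adult_resident]; rule 15 [citizen AND notify_finance -> age_verified]. Adds eligible_tier1, household_head, cond_1, adult_resident, age_verified.
Round 2: rule 2 [adult_resident AND household_head -> has_dependent]; rule 11 [age_verified -> identity_verified]. Adds has_dependent, identity_verified.
Round 3: rule 10 [identity_verified AND has_dependent -> exempt_fee]. Adds exempt_fee.
Round 4: rule 1 [exempt_fee -> has_valid_id]; rule 12 [exempt_fee -> address_verified]. Adds has_valid_id, address_verified.
Derived: identity_verified (round 2), cond_1 (round 1), eligible_tier1 (round 1). enrolled_program never appears in any round.

enrolled_program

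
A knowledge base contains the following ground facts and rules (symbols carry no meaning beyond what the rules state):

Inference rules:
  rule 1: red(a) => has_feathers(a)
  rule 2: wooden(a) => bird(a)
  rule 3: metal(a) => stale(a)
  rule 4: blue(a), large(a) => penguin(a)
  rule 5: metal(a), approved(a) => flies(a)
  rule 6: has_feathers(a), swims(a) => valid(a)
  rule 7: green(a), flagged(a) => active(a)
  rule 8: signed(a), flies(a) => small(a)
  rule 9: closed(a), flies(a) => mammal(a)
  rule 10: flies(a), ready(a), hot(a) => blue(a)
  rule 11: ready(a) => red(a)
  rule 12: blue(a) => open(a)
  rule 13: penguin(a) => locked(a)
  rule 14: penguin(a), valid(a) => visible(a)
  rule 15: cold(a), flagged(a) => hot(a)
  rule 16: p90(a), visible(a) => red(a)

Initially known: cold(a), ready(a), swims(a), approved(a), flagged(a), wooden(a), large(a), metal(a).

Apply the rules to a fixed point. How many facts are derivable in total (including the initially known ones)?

20

Round 1: rule 2 [wooden(a) => bird(a)]; rule 3 [metal(a) => stale(a)]; rule 5 [metal(a), approved(a) => flies(a)]; rule 11 [ready(a) => red(a)]; rule 15 [cold(a), flagged(a) => hot(a)]. New: bird(a), stale(a), flies(a), red(a), hot(a).
Round 2: rule 1 [red(a) => has_feathers(a)]; rule 10 [flies(a), ready(a), hot(a) => blue(a)]. New: has_feathers(a), blue(a).
Round 3: rule 4 [blue(a), large(a) => penguin(a)]; rule 6 [has_feathers(a), swims(a) => valid(a)]; rule 12 [blue(a) => open(a)]. New: penguin(a), valid(a), open(a).
Round 4: rule 13 [penguin(a) => locked(a)]; rule 14 [penguin(a), valid(a) => visible(a)]. New: locked(a), visible(a).
Closure: {approved(a), bird(a), blue(a), cold(a), flagged(a), flies(a), has_feathers(a), hot(a), large(a), locked(a), metal(a), open(a), penguin(a), ready(a), red(a), stale(a), swims(a), valid(a), visible(a), wooden(a)} — 20 facts.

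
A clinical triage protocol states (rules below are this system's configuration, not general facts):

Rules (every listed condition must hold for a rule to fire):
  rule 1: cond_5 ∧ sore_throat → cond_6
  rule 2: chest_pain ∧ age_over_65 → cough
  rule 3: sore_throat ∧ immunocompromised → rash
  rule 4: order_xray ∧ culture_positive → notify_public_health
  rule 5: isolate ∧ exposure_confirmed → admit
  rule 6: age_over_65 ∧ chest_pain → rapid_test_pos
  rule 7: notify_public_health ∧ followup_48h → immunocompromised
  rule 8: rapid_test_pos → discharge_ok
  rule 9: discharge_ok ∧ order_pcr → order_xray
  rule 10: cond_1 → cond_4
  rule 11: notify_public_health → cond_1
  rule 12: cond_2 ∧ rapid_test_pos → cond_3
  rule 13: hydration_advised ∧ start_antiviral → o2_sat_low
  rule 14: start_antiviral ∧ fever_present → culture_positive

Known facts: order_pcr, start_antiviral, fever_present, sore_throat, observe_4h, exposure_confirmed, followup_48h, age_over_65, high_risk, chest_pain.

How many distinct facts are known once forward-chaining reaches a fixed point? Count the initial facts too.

20

[1] rule 2 [chest_pain ∧ age_over_65 → cough]; rule 6 [age_over_65 ∧ chest_pain → rapid_test_pos]; rule 14 [start_antiviral ∧ fever_present → culture_positive]. ⇒ new: cough, rapid_test_pos, culture_positive.
[2] rule 8 [rapid_test_pos → discharge_ok]. ⇒ new: discharge_ok.
[3] rule 9 [discharge_ok ∧ order_pcr → order_xray]. ⇒ new: order_xray.
[4] rule 4 [order_xray ∧ culture_positive → notify_public_health]. ⇒ new: notify_public_health.
[5] rule 7 [notify_public_health ∧ followup_48h → immunocompromised]; rule 11 [notify_public_health → cond_1]. ⇒ new: immunocompromised, cond_1.
[6] rule 3 [sore_throat ∧ immunocompromised → rash]; rule 10 [cond_1 → cond_4]. ⇒ new: rash, cond_4.
Closure: {age_over_65, chest_pain, cond_1, cond_4, cough, culture_positive, discharge_ok, exposure_confirmed, fever_present, followup_48h, high_risk, immunocompromised, notify_public_health, observe_4h, order_pcr, order_xray, rapid_test_pos, rash, sore_throat, start_antiviral} — 20 facts.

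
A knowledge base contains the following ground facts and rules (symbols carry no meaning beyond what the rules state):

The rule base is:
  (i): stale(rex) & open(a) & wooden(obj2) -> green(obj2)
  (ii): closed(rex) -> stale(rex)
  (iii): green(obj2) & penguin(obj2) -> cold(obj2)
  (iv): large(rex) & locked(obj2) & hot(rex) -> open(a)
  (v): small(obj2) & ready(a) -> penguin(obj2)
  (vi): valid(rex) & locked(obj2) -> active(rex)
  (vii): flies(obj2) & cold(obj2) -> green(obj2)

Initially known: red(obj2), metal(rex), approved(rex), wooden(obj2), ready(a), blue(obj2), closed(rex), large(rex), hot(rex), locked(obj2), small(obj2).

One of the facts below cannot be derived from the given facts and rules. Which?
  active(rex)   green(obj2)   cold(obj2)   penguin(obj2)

Round 1 — (ii), (iv), (v), derive stale(rex), open(a), penguin(obj2).
Round 2 — (i), derive green(obj2).
Round 3 — (iii), derive cold(obj2).
Derived: cold(obj2) (round 3), green(obj2) (round 2), penguin(obj2) (round 1). active(rex) never appears in any round.

active(rex)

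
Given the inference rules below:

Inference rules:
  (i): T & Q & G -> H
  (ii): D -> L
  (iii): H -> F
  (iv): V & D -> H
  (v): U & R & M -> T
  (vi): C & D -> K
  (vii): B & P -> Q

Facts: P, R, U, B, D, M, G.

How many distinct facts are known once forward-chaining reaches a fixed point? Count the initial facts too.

12

Round 1: (ii) [D -> L]; (v) [U & R & M -> T]; (vii) [B & P -> Q]. Adds L, T, Q.
Round 2: (i) [T & Q & G -> H]. Adds H.
Round 3: (iii) [H -> F]. Adds F.
Closure: {B, D, F, G, H, L, M, P, Q, R, T, U} — 12 facts.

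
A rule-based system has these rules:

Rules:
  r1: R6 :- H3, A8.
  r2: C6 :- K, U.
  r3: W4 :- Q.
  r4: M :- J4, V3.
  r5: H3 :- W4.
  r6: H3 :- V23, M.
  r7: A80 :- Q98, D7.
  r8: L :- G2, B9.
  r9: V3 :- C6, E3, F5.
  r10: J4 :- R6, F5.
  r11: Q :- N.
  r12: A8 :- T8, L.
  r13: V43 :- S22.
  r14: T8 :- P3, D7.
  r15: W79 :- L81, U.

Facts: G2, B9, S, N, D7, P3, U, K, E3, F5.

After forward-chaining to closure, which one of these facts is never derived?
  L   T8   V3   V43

V43

Round 1: r2 [C6 :- K, U.]; r8 [L :- G2, B9.]; r11 [Q :- N.]; r14 [T8 :- P3, D7.]. New: C6, L, Q, T8.
Round 2: r3 [W4 :- Q.]; r9 [V3 :- C6, E3, F5.]; r12 [A8 :- T8, L.]. New: W4, V3, A8.
Round 3: r5 [H3 :- W4.]. New: H3.
Round 4: r1 [R6 :- H3, A8.]. New: R6.
Round 5: r10 [J4 :- R6, F5.]. New: J4.
Round 6: r4 [M :- J4, V3.]. New: M.
Derived: T8 (round 1), L (round 1), V3 (round 2). V43 never appears in any round.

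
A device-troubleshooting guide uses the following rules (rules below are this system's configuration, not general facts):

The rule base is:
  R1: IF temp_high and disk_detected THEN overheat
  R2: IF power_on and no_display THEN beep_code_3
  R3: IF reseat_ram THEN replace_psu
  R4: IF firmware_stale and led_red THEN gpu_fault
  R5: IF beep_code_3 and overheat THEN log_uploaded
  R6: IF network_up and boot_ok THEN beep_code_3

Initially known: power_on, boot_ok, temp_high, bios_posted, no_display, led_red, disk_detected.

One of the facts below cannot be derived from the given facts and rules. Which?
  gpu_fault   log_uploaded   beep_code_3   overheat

gpu_fault

Round 1 — R1, R2, derive overheat, beep_code_3.
Round 2 — R5, derive log_uploaded.
Derived: log_uploaded (round 2), overheat (round 1), beep_code_3 (round 1). gpu_fault never appears in any round.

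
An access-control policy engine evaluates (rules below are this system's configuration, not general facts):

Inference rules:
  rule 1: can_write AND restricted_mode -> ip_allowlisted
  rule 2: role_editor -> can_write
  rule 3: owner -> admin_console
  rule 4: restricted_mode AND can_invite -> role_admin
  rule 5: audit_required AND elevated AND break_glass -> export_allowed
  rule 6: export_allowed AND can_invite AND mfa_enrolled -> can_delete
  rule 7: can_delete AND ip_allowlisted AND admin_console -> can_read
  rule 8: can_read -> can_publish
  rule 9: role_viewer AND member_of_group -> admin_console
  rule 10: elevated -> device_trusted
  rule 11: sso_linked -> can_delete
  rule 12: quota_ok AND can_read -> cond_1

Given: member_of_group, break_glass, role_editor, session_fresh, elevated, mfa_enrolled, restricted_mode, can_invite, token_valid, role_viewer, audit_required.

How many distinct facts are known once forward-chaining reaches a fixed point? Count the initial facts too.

Round 1 — rule 2, rule 4, rule 5, rule 9, rule 10, derive can_write, role_admin, export_allowed, admin_console, device_trusted.
Round 2 — rule 1, rule 6, derive ip_allowlisted, can_delete.
Round 3 — rule 7, derive can_read.
Round 4 — rule 8, derive can_publish.
Closure: {admin_console, audit_required, break_glass, can_delete, can_invite, can_publish, can_read, can_write, device_trusted, elevated, export_allowed, ip_allowlisted, member_of_group, mfa_enrolled, restricted_mode, role_admin, role_editor, role_viewer, session_fresh, token_valid} — 20 facts.

20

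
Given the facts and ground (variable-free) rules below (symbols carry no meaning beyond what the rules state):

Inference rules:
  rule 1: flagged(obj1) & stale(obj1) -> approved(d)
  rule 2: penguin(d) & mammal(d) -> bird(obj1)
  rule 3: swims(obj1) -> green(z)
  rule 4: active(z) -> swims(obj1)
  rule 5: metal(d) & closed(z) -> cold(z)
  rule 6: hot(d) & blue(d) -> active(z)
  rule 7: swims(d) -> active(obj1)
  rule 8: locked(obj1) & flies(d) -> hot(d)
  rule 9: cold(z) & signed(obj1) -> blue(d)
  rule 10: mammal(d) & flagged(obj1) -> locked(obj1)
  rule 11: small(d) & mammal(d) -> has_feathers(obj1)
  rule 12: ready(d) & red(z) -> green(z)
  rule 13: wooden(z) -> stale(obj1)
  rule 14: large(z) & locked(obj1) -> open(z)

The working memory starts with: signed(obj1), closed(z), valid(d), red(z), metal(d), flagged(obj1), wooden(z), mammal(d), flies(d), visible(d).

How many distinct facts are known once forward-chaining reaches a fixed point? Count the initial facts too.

19

Round 1: rule 5 [metal(d) & closed(z) -> cold(z)]; rule 10 [mammal(d) & flagged(obj1) -> locked(obj1)]; rule 13 [wooden(z) -> stale(obj1)]. Adds cold(z), locked(obj1), stale(obj1).
Round 2: rule 1 [flagged(obj1) & stale(obj1) -> approved(d)]; rule 8 [locked(obj1) & flies(d) -> hot(d)]; rule 9 [cold(z) & signed(obj1) -> blue(d)]. Adds approved(d), hot(d), blue(d).
Round 3: rule 6 [hot(d) & blue(d) -> active(z)]. Adds active(z).
Round 4: rule 4 [active(z) -> swims(obj1)]. Adds swims(obj1).
Round 5: rule 3 [swims(obj1) -> green(z)]. Adds green(z).
Closure: {active(z), approved(d), blue(d), closed(z), cold(z), flagged(obj1), flies(d), green(z), hot(d), locked(obj1), mammal(d), metal(d), red(z), signed(obj1), stale(obj1), swims(obj1), valid(d), visible(d), wooden(z)} — 19 facts.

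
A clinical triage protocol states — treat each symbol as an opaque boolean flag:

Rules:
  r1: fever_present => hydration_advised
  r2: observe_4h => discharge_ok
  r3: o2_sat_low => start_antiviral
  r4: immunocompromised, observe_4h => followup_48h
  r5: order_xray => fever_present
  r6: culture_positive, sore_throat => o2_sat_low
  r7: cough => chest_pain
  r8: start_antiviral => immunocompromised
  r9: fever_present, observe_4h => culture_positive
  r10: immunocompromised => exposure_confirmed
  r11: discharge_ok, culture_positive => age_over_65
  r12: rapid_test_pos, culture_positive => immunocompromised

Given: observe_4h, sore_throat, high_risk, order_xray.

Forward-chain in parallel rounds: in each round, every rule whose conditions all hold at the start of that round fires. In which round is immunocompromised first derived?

Round 1 — r2, r5, derive discharge_ok, fever_present.
Round 2 — r1, r9, derive hydration_advised, culture_positive.
Round 3 — r6, r11, derive o2_sat_low, age_over_65.
Round 4 — r3, derive start_antiviral.
Round 5 — r8, derive immunocompromised.
immunocompromised first appears in round 5.

5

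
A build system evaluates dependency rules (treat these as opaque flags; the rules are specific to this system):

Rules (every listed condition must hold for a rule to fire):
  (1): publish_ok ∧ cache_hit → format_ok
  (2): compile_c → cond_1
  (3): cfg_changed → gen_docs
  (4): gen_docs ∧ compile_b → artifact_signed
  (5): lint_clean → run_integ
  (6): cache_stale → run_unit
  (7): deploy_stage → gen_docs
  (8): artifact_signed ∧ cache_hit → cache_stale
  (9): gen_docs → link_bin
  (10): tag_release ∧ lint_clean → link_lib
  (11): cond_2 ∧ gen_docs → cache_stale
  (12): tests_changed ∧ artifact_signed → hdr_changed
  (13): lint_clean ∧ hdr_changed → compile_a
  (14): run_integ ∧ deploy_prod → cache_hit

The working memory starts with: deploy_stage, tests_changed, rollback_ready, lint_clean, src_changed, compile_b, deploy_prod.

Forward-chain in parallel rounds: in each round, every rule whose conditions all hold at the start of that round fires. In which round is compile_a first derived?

Round 1: (5) [lint_clean → run_integ]; (7) [deploy_stage → gen_docs]. New: run_integ, gen_docs.
Round 2: (4) [gen_docs ∧ compile_b → artifact_signed]; (9) [gen_docs → link_bin]; (14) [run_integ ∧ deploy_prod → cache_hit]. New: artifact_signed, link_bin, cache_hit.
Round 3: (8) [artifact_signed ∧ cache_hit → cache_stale]; (12) [tests_changed ∧ artifact_signed → hdr_changed]. New: cache_stale, hdr_changed.
Round 4: (6) [cache_stale → run_unit]; (13) [lint_clean ∧ hdr_changed → compile_a]. New: run_unit, compile_a.
compile_a first appears in round 4.

4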